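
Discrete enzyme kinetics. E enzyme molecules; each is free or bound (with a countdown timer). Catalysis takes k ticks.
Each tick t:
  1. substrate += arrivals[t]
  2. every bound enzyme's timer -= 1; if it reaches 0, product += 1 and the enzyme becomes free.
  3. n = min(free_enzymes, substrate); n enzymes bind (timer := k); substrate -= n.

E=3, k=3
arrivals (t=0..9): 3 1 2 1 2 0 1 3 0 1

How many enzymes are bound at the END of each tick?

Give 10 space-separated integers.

Answer: 3 3 3 3 3 3 3 3 3 3

Derivation:
t=0: arr=3 -> substrate=0 bound=3 product=0
t=1: arr=1 -> substrate=1 bound=3 product=0
t=2: arr=2 -> substrate=3 bound=3 product=0
t=3: arr=1 -> substrate=1 bound=3 product=3
t=4: arr=2 -> substrate=3 bound=3 product=3
t=5: arr=0 -> substrate=3 bound=3 product=3
t=6: arr=1 -> substrate=1 bound=3 product=6
t=7: arr=3 -> substrate=4 bound=3 product=6
t=8: arr=0 -> substrate=4 bound=3 product=6
t=9: arr=1 -> substrate=2 bound=3 product=9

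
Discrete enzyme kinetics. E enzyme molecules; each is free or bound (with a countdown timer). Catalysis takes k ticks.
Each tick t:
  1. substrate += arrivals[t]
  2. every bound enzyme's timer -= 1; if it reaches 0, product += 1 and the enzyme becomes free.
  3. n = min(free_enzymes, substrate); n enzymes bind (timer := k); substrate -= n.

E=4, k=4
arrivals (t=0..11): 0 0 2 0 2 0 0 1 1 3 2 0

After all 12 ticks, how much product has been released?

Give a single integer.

t=0: arr=0 -> substrate=0 bound=0 product=0
t=1: arr=0 -> substrate=0 bound=0 product=0
t=2: arr=2 -> substrate=0 bound=2 product=0
t=3: arr=0 -> substrate=0 bound=2 product=0
t=4: arr=2 -> substrate=0 bound=4 product=0
t=5: arr=0 -> substrate=0 bound=4 product=0
t=6: arr=0 -> substrate=0 bound=2 product=2
t=7: arr=1 -> substrate=0 bound=3 product=2
t=8: arr=1 -> substrate=0 bound=2 product=4
t=9: arr=3 -> substrate=1 bound=4 product=4
t=10: arr=2 -> substrate=3 bound=4 product=4
t=11: arr=0 -> substrate=2 bound=4 product=5

Answer: 5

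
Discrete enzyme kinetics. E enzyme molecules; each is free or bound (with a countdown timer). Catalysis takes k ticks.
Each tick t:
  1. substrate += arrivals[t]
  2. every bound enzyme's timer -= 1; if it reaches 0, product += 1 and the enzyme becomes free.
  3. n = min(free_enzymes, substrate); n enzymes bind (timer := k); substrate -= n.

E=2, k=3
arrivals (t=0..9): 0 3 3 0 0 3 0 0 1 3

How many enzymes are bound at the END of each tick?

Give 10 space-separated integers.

t=0: arr=0 -> substrate=0 bound=0 product=0
t=1: arr=3 -> substrate=1 bound=2 product=0
t=2: arr=3 -> substrate=4 bound=2 product=0
t=3: arr=0 -> substrate=4 bound=2 product=0
t=4: arr=0 -> substrate=2 bound=2 product=2
t=5: arr=3 -> substrate=5 bound=2 product=2
t=6: arr=0 -> substrate=5 bound=2 product=2
t=7: arr=0 -> substrate=3 bound=2 product=4
t=8: arr=1 -> substrate=4 bound=2 product=4
t=9: arr=3 -> substrate=7 bound=2 product=4

Answer: 0 2 2 2 2 2 2 2 2 2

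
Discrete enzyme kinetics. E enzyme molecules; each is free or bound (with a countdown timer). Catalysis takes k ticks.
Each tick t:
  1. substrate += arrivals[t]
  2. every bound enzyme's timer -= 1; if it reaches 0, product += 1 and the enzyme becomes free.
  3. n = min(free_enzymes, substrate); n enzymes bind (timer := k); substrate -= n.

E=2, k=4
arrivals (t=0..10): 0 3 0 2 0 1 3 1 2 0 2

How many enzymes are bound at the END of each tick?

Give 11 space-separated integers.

t=0: arr=0 -> substrate=0 bound=0 product=0
t=1: arr=3 -> substrate=1 bound=2 product=0
t=2: arr=0 -> substrate=1 bound=2 product=0
t=3: arr=2 -> substrate=3 bound=2 product=0
t=4: arr=0 -> substrate=3 bound=2 product=0
t=5: arr=1 -> substrate=2 bound=2 product=2
t=6: arr=3 -> substrate=5 bound=2 product=2
t=7: arr=1 -> substrate=6 bound=2 product=2
t=8: arr=2 -> substrate=8 bound=2 product=2
t=9: arr=0 -> substrate=6 bound=2 product=4
t=10: arr=2 -> substrate=8 bound=2 product=4

Answer: 0 2 2 2 2 2 2 2 2 2 2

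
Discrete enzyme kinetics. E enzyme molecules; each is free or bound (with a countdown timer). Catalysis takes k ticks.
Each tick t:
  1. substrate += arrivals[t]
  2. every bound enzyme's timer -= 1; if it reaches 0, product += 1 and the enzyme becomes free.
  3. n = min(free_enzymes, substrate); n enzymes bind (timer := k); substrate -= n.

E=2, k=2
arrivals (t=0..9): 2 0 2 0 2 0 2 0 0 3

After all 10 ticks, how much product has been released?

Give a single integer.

t=0: arr=2 -> substrate=0 bound=2 product=0
t=1: arr=0 -> substrate=0 bound=2 product=0
t=2: arr=2 -> substrate=0 bound=2 product=2
t=3: arr=0 -> substrate=0 bound=2 product=2
t=4: arr=2 -> substrate=0 bound=2 product=4
t=5: arr=0 -> substrate=0 bound=2 product=4
t=6: arr=2 -> substrate=0 bound=2 product=6
t=7: arr=0 -> substrate=0 bound=2 product=6
t=8: arr=0 -> substrate=0 bound=0 product=8
t=9: arr=3 -> substrate=1 bound=2 product=8

Answer: 8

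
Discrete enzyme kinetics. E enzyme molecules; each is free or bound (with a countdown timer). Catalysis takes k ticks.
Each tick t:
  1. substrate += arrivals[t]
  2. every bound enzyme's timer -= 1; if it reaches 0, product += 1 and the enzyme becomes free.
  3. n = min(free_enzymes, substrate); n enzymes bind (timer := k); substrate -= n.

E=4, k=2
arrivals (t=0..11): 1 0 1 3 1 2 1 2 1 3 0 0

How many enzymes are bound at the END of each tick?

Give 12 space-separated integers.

t=0: arr=1 -> substrate=0 bound=1 product=0
t=1: arr=0 -> substrate=0 bound=1 product=0
t=2: arr=1 -> substrate=0 bound=1 product=1
t=3: arr=3 -> substrate=0 bound=4 product=1
t=4: arr=1 -> substrate=0 bound=4 product=2
t=5: arr=2 -> substrate=0 bound=3 product=5
t=6: arr=1 -> substrate=0 bound=3 product=6
t=7: arr=2 -> substrate=0 bound=3 product=8
t=8: arr=1 -> substrate=0 bound=3 product=9
t=9: arr=3 -> substrate=0 bound=4 product=11
t=10: arr=0 -> substrate=0 bound=3 product=12
t=11: arr=0 -> substrate=0 bound=0 product=15

Answer: 1 1 1 4 4 3 3 3 3 4 3 0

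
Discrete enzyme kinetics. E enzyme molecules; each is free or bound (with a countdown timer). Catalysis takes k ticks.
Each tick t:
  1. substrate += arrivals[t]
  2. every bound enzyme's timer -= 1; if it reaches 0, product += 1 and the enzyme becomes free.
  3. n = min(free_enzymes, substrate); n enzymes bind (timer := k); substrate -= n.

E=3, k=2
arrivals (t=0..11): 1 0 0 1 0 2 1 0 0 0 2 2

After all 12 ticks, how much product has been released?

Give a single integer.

Answer: 5

Derivation:
t=0: arr=1 -> substrate=0 bound=1 product=0
t=1: arr=0 -> substrate=0 bound=1 product=0
t=2: arr=0 -> substrate=0 bound=0 product=1
t=3: arr=1 -> substrate=0 bound=1 product=1
t=4: arr=0 -> substrate=0 bound=1 product=1
t=5: arr=2 -> substrate=0 bound=2 product=2
t=6: arr=1 -> substrate=0 bound=3 product=2
t=7: arr=0 -> substrate=0 bound=1 product=4
t=8: arr=0 -> substrate=0 bound=0 product=5
t=9: arr=0 -> substrate=0 bound=0 product=5
t=10: arr=2 -> substrate=0 bound=2 product=5
t=11: arr=2 -> substrate=1 bound=3 product=5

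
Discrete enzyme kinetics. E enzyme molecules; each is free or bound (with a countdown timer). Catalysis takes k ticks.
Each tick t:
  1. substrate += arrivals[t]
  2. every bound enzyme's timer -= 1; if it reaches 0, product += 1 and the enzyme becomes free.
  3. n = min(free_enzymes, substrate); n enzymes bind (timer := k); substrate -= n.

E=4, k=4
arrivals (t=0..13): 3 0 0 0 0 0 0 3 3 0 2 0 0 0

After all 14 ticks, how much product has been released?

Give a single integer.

t=0: arr=3 -> substrate=0 bound=3 product=0
t=1: arr=0 -> substrate=0 bound=3 product=0
t=2: arr=0 -> substrate=0 bound=3 product=0
t=3: arr=0 -> substrate=0 bound=3 product=0
t=4: arr=0 -> substrate=0 bound=0 product=3
t=5: arr=0 -> substrate=0 bound=0 product=3
t=6: arr=0 -> substrate=0 bound=0 product=3
t=7: arr=3 -> substrate=0 bound=3 product=3
t=8: arr=3 -> substrate=2 bound=4 product=3
t=9: arr=0 -> substrate=2 bound=4 product=3
t=10: arr=2 -> substrate=4 bound=4 product=3
t=11: arr=0 -> substrate=1 bound=4 product=6
t=12: arr=0 -> substrate=0 bound=4 product=7
t=13: arr=0 -> substrate=0 bound=4 product=7

Answer: 7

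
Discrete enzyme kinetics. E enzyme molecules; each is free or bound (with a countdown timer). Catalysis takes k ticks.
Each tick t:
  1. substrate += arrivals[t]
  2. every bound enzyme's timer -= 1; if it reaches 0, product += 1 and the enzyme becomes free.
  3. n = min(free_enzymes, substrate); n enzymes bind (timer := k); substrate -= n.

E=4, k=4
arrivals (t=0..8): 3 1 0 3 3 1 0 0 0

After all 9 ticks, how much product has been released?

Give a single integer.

t=0: arr=3 -> substrate=0 bound=3 product=0
t=1: arr=1 -> substrate=0 bound=4 product=0
t=2: arr=0 -> substrate=0 bound=4 product=0
t=3: arr=3 -> substrate=3 bound=4 product=0
t=4: arr=3 -> substrate=3 bound=4 product=3
t=5: arr=1 -> substrate=3 bound=4 product=4
t=6: arr=0 -> substrate=3 bound=4 product=4
t=7: arr=0 -> substrate=3 bound=4 product=4
t=8: arr=0 -> substrate=0 bound=4 product=7

Answer: 7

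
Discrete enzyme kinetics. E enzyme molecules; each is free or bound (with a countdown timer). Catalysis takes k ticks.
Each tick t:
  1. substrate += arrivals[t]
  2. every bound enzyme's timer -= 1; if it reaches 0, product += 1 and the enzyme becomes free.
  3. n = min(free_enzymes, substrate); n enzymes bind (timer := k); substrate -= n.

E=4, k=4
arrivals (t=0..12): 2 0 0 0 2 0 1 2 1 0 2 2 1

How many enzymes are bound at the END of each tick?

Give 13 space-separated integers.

t=0: arr=2 -> substrate=0 bound=2 product=0
t=1: arr=0 -> substrate=0 bound=2 product=0
t=2: arr=0 -> substrate=0 bound=2 product=0
t=3: arr=0 -> substrate=0 bound=2 product=0
t=4: arr=2 -> substrate=0 bound=2 product=2
t=5: arr=0 -> substrate=0 bound=2 product=2
t=6: arr=1 -> substrate=0 bound=3 product=2
t=7: arr=2 -> substrate=1 bound=4 product=2
t=8: arr=1 -> substrate=0 bound=4 product=4
t=9: arr=0 -> substrate=0 bound=4 product=4
t=10: arr=2 -> substrate=1 bound=4 product=5
t=11: arr=2 -> substrate=2 bound=4 product=6
t=12: arr=1 -> substrate=1 bound=4 product=8

Answer: 2 2 2 2 2 2 3 4 4 4 4 4 4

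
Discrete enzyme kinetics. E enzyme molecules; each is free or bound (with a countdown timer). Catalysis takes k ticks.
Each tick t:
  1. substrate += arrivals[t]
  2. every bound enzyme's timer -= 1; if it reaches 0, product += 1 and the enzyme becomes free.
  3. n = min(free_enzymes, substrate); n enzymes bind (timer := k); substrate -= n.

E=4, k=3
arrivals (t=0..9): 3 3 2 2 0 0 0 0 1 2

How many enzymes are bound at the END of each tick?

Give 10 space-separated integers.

Answer: 3 4 4 4 4 4 3 2 3 3

Derivation:
t=0: arr=3 -> substrate=0 bound=3 product=0
t=1: arr=3 -> substrate=2 bound=4 product=0
t=2: arr=2 -> substrate=4 bound=4 product=0
t=3: arr=2 -> substrate=3 bound=4 product=3
t=4: arr=0 -> substrate=2 bound=4 product=4
t=5: arr=0 -> substrate=2 bound=4 product=4
t=6: arr=0 -> substrate=0 bound=3 product=7
t=7: arr=0 -> substrate=0 bound=2 product=8
t=8: arr=1 -> substrate=0 bound=3 product=8
t=9: arr=2 -> substrate=0 bound=3 product=10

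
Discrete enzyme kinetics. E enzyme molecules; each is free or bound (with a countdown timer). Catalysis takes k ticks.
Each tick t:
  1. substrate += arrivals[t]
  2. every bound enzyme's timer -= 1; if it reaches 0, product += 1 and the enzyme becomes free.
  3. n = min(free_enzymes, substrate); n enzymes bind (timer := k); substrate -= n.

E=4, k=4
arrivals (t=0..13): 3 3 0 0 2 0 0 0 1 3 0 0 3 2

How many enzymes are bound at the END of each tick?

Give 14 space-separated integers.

t=0: arr=3 -> substrate=0 bound=3 product=0
t=1: arr=3 -> substrate=2 bound=4 product=0
t=2: arr=0 -> substrate=2 bound=4 product=0
t=3: arr=0 -> substrate=2 bound=4 product=0
t=4: arr=2 -> substrate=1 bound=4 product=3
t=5: arr=0 -> substrate=0 bound=4 product=4
t=6: arr=0 -> substrate=0 bound=4 product=4
t=7: arr=0 -> substrate=0 bound=4 product=4
t=8: arr=1 -> substrate=0 bound=2 product=7
t=9: arr=3 -> substrate=0 bound=4 product=8
t=10: arr=0 -> substrate=0 bound=4 product=8
t=11: arr=0 -> substrate=0 bound=4 product=8
t=12: arr=3 -> substrate=2 bound=4 product=9
t=13: arr=2 -> substrate=1 bound=4 product=12

Answer: 3 4 4 4 4 4 4 4 2 4 4 4 4 4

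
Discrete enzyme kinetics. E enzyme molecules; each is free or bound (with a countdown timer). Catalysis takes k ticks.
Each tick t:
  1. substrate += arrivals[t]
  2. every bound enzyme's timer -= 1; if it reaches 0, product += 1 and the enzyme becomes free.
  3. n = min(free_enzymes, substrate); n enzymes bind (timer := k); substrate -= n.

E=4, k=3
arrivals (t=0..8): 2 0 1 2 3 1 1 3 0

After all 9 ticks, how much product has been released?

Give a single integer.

Answer: 7

Derivation:
t=0: arr=2 -> substrate=0 bound=2 product=0
t=1: arr=0 -> substrate=0 bound=2 product=0
t=2: arr=1 -> substrate=0 bound=3 product=0
t=3: arr=2 -> substrate=0 bound=3 product=2
t=4: arr=3 -> substrate=2 bound=4 product=2
t=5: arr=1 -> substrate=2 bound=4 product=3
t=6: arr=1 -> substrate=1 bound=4 product=5
t=7: arr=3 -> substrate=3 bound=4 product=6
t=8: arr=0 -> substrate=2 bound=4 product=7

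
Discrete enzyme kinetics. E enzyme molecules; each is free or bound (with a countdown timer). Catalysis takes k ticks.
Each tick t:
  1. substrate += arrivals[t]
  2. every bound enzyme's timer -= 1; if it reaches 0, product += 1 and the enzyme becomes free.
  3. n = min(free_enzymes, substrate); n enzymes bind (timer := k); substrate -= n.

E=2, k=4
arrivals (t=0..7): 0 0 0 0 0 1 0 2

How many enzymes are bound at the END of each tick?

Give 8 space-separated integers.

Answer: 0 0 0 0 0 1 1 2

Derivation:
t=0: arr=0 -> substrate=0 bound=0 product=0
t=1: arr=0 -> substrate=0 bound=0 product=0
t=2: arr=0 -> substrate=0 bound=0 product=0
t=3: arr=0 -> substrate=0 bound=0 product=0
t=4: arr=0 -> substrate=0 bound=0 product=0
t=5: arr=1 -> substrate=0 bound=1 product=0
t=6: arr=0 -> substrate=0 bound=1 product=0
t=7: arr=2 -> substrate=1 bound=2 product=0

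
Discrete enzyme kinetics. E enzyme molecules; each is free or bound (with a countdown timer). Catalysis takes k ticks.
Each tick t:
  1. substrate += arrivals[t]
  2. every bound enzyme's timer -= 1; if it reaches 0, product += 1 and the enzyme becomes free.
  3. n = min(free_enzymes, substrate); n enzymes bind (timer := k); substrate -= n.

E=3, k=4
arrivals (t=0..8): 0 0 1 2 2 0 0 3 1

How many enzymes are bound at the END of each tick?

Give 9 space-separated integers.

Answer: 0 0 1 3 3 3 3 3 3

Derivation:
t=0: arr=0 -> substrate=0 bound=0 product=0
t=1: arr=0 -> substrate=0 bound=0 product=0
t=2: arr=1 -> substrate=0 bound=1 product=0
t=3: arr=2 -> substrate=0 bound=3 product=0
t=4: arr=2 -> substrate=2 bound=3 product=0
t=5: arr=0 -> substrate=2 bound=3 product=0
t=6: arr=0 -> substrate=1 bound=3 product=1
t=7: arr=3 -> substrate=2 bound=3 product=3
t=8: arr=1 -> substrate=3 bound=3 product=3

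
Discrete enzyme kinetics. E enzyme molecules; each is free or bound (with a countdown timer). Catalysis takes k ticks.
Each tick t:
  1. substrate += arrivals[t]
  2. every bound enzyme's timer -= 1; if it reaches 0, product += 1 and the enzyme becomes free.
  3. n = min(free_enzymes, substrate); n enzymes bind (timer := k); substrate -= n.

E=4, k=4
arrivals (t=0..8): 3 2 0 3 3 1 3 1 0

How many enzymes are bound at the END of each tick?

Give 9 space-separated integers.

t=0: arr=3 -> substrate=0 bound=3 product=0
t=1: arr=2 -> substrate=1 bound=4 product=0
t=2: arr=0 -> substrate=1 bound=4 product=0
t=3: arr=3 -> substrate=4 bound=4 product=0
t=4: arr=3 -> substrate=4 bound=4 product=3
t=5: arr=1 -> substrate=4 bound=4 product=4
t=6: arr=3 -> substrate=7 bound=4 product=4
t=7: arr=1 -> substrate=8 bound=4 product=4
t=8: arr=0 -> substrate=5 bound=4 product=7

Answer: 3 4 4 4 4 4 4 4 4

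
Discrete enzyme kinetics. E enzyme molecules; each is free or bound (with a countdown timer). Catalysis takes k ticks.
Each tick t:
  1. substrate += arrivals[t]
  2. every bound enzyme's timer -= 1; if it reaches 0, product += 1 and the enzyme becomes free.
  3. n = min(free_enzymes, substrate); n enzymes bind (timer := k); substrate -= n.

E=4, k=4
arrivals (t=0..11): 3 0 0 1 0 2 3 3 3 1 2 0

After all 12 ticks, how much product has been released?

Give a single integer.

t=0: arr=3 -> substrate=0 bound=3 product=0
t=1: arr=0 -> substrate=0 bound=3 product=0
t=2: arr=0 -> substrate=0 bound=3 product=0
t=3: arr=1 -> substrate=0 bound=4 product=0
t=4: arr=0 -> substrate=0 bound=1 product=3
t=5: arr=2 -> substrate=0 bound=3 product=3
t=6: arr=3 -> substrate=2 bound=4 product=3
t=7: arr=3 -> substrate=4 bound=4 product=4
t=8: arr=3 -> substrate=7 bound=4 product=4
t=9: arr=1 -> substrate=6 bound=4 product=6
t=10: arr=2 -> substrate=7 bound=4 product=7
t=11: arr=0 -> substrate=6 bound=4 product=8

Answer: 8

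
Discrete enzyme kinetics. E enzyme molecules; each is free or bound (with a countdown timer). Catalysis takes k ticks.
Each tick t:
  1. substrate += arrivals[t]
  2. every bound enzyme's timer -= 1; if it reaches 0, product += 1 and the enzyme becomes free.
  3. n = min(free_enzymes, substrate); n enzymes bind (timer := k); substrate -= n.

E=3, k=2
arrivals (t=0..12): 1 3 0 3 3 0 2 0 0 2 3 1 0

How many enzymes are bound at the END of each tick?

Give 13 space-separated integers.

Answer: 1 3 3 3 3 3 3 3 2 2 3 3 3

Derivation:
t=0: arr=1 -> substrate=0 bound=1 product=0
t=1: arr=3 -> substrate=1 bound=3 product=0
t=2: arr=0 -> substrate=0 bound=3 product=1
t=3: arr=3 -> substrate=1 bound=3 product=3
t=4: arr=3 -> substrate=3 bound=3 product=4
t=5: arr=0 -> substrate=1 bound=3 product=6
t=6: arr=2 -> substrate=2 bound=3 product=7
t=7: arr=0 -> substrate=0 bound=3 product=9
t=8: arr=0 -> substrate=0 bound=2 product=10
t=9: arr=2 -> substrate=0 bound=2 product=12
t=10: arr=3 -> substrate=2 bound=3 product=12
t=11: arr=1 -> substrate=1 bound=3 product=14
t=12: arr=0 -> substrate=0 bound=3 product=15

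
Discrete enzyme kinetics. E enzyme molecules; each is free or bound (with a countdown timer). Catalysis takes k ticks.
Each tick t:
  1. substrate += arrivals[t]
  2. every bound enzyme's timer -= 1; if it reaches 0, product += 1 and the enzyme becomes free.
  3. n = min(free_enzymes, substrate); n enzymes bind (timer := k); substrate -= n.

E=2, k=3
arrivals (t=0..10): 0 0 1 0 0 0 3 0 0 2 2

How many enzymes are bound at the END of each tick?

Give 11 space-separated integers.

t=0: arr=0 -> substrate=0 bound=0 product=0
t=1: arr=0 -> substrate=0 bound=0 product=0
t=2: arr=1 -> substrate=0 bound=1 product=0
t=3: arr=0 -> substrate=0 bound=1 product=0
t=4: arr=0 -> substrate=0 bound=1 product=0
t=5: arr=0 -> substrate=0 bound=0 product=1
t=6: arr=3 -> substrate=1 bound=2 product=1
t=7: arr=0 -> substrate=1 bound=2 product=1
t=8: arr=0 -> substrate=1 bound=2 product=1
t=9: arr=2 -> substrate=1 bound=2 product=3
t=10: arr=2 -> substrate=3 bound=2 product=3

Answer: 0 0 1 1 1 0 2 2 2 2 2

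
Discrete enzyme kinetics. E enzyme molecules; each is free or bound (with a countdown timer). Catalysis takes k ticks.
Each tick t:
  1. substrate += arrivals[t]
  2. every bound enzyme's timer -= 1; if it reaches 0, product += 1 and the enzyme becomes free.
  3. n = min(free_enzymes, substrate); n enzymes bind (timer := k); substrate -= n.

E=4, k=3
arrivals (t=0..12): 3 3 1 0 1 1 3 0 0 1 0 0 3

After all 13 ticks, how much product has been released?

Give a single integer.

t=0: arr=3 -> substrate=0 bound=3 product=0
t=1: arr=3 -> substrate=2 bound=4 product=0
t=2: arr=1 -> substrate=3 bound=4 product=0
t=3: arr=0 -> substrate=0 bound=4 product=3
t=4: arr=1 -> substrate=0 bound=4 product=4
t=5: arr=1 -> substrate=1 bound=4 product=4
t=6: arr=3 -> substrate=1 bound=4 product=7
t=7: arr=0 -> substrate=0 bound=4 product=8
t=8: arr=0 -> substrate=0 bound=4 product=8
t=9: arr=1 -> substrate=0 bound=2 product=11
t=10: arr=0 -> substrate=0 bound=1 product=12
t=11: arr=0 -> substrate=0 bound=1 product=12
t=12: arr=3 -> substrate=0 bound=3 product=13

Answer: 13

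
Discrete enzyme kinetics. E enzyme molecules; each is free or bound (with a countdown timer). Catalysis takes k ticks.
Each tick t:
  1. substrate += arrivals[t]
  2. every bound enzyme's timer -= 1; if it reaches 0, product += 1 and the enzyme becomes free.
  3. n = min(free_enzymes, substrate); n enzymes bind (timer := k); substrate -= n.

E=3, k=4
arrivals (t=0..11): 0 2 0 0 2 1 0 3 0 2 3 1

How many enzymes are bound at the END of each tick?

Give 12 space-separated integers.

Answer: 0 2 2 2 3 3 3 3 3 3 3 3

Derivation:
t=0: arr=0 -> substrate=0 bound=0 product=0
t=1: arr=2 -> substrate=0 bound=2 product=0
t=2: arr=0 -> substrate=0 bound=2 product=0
t=3: arr=0 -> substrate=0 bound=2 product=0
t=4: arr=2 -> substrate=1 bound=3 product=0
t=5: arr=1 -> substrate=0 bound=3 product=2
t=6: arr=0 -> substrate=0 bound=3 product=2
t=7: arr=3 -> substrate=3 bound=3 product=2
t=8: arr=0 -> substrate=2 bound=3 product=3
t=9: arr=2 -> substrate=2 bound=3 product=5
t=10: arr=3 -> substrate=5 bound=3 product=5
t=11: arr=1 -> substrate=6 bound=3 product=5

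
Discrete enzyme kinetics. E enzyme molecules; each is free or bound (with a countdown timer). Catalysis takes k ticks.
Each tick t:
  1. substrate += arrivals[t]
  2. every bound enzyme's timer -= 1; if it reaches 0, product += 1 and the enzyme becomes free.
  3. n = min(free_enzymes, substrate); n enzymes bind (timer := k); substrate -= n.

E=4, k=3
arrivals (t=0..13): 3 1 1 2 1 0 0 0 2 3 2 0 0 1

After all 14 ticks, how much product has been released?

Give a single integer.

Answer: 12

Derivation:
t=0: arr=3 -> substrate=0 bound=3 product=0
t=1: arr=1 -> substrate=0 bound=4 product=0
t=2: arr=1 -> substrate=1 bound=4 product=0
t=3: arr=2 -> substrate=0 bound=4 product=3
t=4: arr=1 -> substrate=0 bound=4 product=4
t=5: arr=0 -> substrate=0 bound=4 product=4
t=6: arr=0 -> substrate=0 bound=1 product=7
t=7: arr=0 -> substrate=0 bound=0 product=8
t=8: arr=2 -> substrate=0 bound=2 product=8
t=9: arr=3 -> substrate=1 bound=4 product=8
t=10: arr=2 -> substrate=3 bound=4 product=8
t=11: arr=0 -> substrate=1 bound=4 product=10
t=12: arr=0 -> substrate=0 bound=3 product=12
t=13: arr=1 -> substrate=0 bound=4 product=12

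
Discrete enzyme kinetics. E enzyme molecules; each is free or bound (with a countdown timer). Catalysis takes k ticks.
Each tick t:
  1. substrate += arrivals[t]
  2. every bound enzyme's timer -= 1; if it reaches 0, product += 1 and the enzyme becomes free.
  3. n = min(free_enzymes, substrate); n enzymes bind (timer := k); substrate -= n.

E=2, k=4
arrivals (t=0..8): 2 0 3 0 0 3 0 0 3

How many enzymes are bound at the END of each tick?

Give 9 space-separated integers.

Answer: 2 2 2 2 2 2 2 2 2

Derivation:
t=0: arr=2 -> substrate=0 bound=2 product=0
t=1: arr=0 -> substrate=0 bound=2 product=0
t=2: arr=3 -> substrate=3 bound=2 product=0
t=3: arr=0 -> substrate=3 bound=2 product=0
t=4: arr=0 -> substrate=1 bound=2 product=2
t=5: arr=3 -> substrate=4 bound=2 product=2
t=6: arr=0 -> substrate=4 bound=2 product=2
t=7: arr=0 -> substrate=4 bound=2 product=2
t=8: arr=3 -> substrate=5 bound=2 product=4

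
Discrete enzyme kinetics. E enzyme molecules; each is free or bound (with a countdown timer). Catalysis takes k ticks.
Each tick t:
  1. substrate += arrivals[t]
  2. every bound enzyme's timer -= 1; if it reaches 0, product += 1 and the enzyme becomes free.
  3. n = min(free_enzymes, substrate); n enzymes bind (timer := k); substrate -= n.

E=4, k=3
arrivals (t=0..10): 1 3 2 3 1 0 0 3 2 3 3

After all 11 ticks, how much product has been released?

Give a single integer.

t=0: arr=1 -> substrate=0 bound=1 product=0
t=1: arr=3 -> substrate=0 bound=4 product=0
t=2: arr=2 -> substrate=2 bound=4 product=0
t=3: arr=3 -> substrate=4 bound=4 product=1
t=4: arr=1 -> substrate=2 bound=4 product=4
t=5: arr=0 -> substrate=2 bound=4 product=4
t=6: arr=0 -> substrate=1 bound=4 product=5
t=7: arr=3 -> substrate=1 bound=4 product=8
t=8: arr=2 -> substrate=3 bound=4 product=8
t=9: arr=3 -> substrate=5 bound=4 product=9
t=10: arr=3 -> substrate=5 bound=4 product=12

Answer: 12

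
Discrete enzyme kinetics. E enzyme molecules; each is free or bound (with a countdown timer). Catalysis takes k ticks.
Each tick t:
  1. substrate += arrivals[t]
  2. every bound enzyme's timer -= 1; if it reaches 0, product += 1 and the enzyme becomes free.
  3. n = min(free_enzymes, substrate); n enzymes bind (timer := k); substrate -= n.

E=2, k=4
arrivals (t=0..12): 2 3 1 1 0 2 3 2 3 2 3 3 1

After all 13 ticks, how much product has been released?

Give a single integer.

t=0: arr=2 -> substrate=0 bound=2 product=0
t=1: arr=3 -> substrate=3 bound=2 product=0
t=2: arr=1 -> substrate=4 bound=2 product=0
t=3: arr=1 -> substrate=5 bound=2 product=0
t=4: arr=0 -> substrate=3 bound=2 product=2
t=5: arr=2 -> substrate=5 bound=2 product=2
t=6: arr=3 -> substrate=8 bound=2 product=2
t=7: arr=2 -> substrate=10 bound=2 product=2
t=8: arr=3 -> substrate=11 bound=2 product=4
t=9: arr=2 -> substrate=13 bound=2 product=4
t=10: arr=3 -> substrate=16 bound=2 product=4
t=11: arr=3 -> substrate=19 bound=2 product=4
t=12: arr=1 -> substrate=18 bound=2 product=6

Answer: 6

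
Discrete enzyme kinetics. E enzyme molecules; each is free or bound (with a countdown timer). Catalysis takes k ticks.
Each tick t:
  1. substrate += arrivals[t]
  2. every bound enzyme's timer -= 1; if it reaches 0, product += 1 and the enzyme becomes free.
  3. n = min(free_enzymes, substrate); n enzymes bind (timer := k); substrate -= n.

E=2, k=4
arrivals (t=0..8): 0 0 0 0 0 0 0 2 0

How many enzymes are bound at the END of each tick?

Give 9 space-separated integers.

Answer: 0 0 0 0 0 0 0 2 2

Derivation:
t=0: arr=0 -> substrate=0 bound=0 product=0
t=1: arr=0 -> substrate=0 bound=0 product=0
t=2: arr=0 -> substrate=0 bound=0 product=0
t=3: arr=0 -> substrate=0 bound=0 product=0
t=4: arr=0 -> substrate=0 bound=0 product=0
t=5: arr=0 -> substrate=0 bound=0 product=0
t=6: arr=0 -> substrate=0 bound=0 product=0
t=7: arr=2 -> substrate=0 bound=2 product=0
t=8: arr=0 -> substrate=0 bound=2 product=0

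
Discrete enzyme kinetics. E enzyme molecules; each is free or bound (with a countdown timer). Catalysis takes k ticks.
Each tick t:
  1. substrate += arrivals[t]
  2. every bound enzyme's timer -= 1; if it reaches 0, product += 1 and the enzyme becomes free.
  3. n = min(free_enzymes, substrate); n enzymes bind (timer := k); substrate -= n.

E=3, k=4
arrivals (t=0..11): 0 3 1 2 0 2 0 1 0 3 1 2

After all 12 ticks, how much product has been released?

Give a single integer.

Answer: 6

Derivation:
t=0: arr=0 -> substrate=0 bound=0 product=0
t=1: arr=3 -> substrate=0 bound=3 product=0
t=2: arr=1 -> substrate=1 bound=3 product=0
t=3: arr=2 -> substrate=3 bound=3 product=0
t=4: arr=0 -> substrate=3 bound=3 product=0
t=5: arr=2 -> substrate=2 bound=3 product=3
t=6: arr=0 -> substrate=2 bound=3 product=3
t=7: arr=1 -> substrate=3 bound=3 product=3
t=8: arr=0 -> substrate=3 bound=3 product=3
t=9: arr=3 -> substrate=3 bound=3 product=6
t=10: arr=1 -> substrate=4 bound=3 product=6
t=11: arr=2 -> substrate=6 bound=3 product=6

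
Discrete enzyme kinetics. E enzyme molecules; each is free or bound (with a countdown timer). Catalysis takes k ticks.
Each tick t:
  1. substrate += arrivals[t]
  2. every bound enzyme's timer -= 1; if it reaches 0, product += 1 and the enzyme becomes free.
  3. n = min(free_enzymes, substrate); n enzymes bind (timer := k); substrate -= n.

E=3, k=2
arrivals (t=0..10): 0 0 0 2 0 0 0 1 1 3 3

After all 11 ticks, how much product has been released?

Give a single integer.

Answer: 4

Derivation:
t=0: arr=0 -> substrate=0 bound=0 product=0
t=1: arr=0 -> substrate=0 bound=0 product=0
t=2: arr=0 -> substrate=0 bound=0 product=0
t=3: arr=2 -> substrate=0 bound=2 product=0
t=4: arr=0 -> substrate=0 bound=2 product=0
t=5: arr=0 -> substrate=0 bound=0 product=2
t=6: arr=0 -> substrate=0 bound=0 product=2
t=7: arr=1 -> substrate=0 bound=1 product=2
t=8: arr=1 -> substrate=0 bound=2 product=2
t=9: arr=3 -> substrate=1 bound=3 product=3
t=10: arr=3 -> substrate=3 bound=3 product=4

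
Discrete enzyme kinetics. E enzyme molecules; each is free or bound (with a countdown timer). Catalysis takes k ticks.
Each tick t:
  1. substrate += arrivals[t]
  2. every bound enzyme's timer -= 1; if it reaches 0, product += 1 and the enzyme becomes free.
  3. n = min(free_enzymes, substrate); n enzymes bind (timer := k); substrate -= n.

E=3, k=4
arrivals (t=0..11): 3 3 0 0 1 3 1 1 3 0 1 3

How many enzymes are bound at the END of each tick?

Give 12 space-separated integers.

Answer: 3 3 3 3 3 3 3 3 3 3 3 3

Derivation:
t=0: arr=3 -> substrate=0 bound=3 product=0
t=1: arr=3 -> substrate=3 bound=3 product=0
t=2: arr=0 -> substrate=3 bound=3 product=0
t=3: arr=0 -> substrate=3 bound=3 product=0
t=4: arr=1 -> substrate=1 bound=3 product=3
t=5: arr=3 -> substrate=4 bound=3 product=3
t=6: arr=1 -> substrate=5 bound=3 product=3
t=7: arr=1 -> substrate=6 bound=3 product=3
t=8: arr=3 -> substrate=6 bound=3 product=6
t=9: arr=0 -> substrate=6 bound=3 product=6
t=10: arr=1 -> substrate=7 bound=3 product=6
t=11: arr=3 -> substrate=10 bound=3 product=6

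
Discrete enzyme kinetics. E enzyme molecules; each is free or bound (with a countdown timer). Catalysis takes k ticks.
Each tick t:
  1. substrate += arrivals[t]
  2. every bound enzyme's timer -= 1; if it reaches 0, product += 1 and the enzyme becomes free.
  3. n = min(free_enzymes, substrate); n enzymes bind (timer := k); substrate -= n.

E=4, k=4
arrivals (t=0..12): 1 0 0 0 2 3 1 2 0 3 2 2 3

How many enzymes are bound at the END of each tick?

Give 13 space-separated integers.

t=0: arr=1 -> substrate=0 bound=1 product=0
t=1: arr=0 -> substrate=0 bound=1 product=0
t=2: arr=0 -> substrate=0 bound=1 product=0
t=3: arr=0 -> substrate=0 bound=1 product=0
t=4: arr=2 -> substrate=0 bound=2 product=1
t=5: arr=3 -> substrate=1 bound=4 product=1
t=6: arr=1 -> substrate=2 bound=4 product=1
t=7: arr=2 -> substrate=4 bound=4 product=1
t=8: arr=0 -> substrate=2 bound=4 product=3
t=9: arr=3 -> substrate=3 bound=4 product=5
t=10: arr=2 -> substrate=5 bound=4 product=5
t=11: arr=2 -> substrate=7 bound=4 product=5
t=12: arr=3 -> substrate=8 bound=4 product=7

Answer: 1 1 1 1 2 4 4 4 4 4 4 4 4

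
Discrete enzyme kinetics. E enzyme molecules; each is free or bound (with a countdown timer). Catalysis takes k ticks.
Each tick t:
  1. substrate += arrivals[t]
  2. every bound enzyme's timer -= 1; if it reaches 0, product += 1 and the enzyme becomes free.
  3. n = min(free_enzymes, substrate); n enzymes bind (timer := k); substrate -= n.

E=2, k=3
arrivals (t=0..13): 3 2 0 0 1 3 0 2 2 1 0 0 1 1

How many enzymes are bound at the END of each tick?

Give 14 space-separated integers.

Answer: 2 2 2 2 2 2 2 2 2 2 2 2 2 2

Derivation:
t=0: arr=3 -> substrate=1 bound=2 product=0
t=1: arr=2 -> substrate=3 bound=2 product=0
t=2: arr=0 -> substrate=3 bound=2 product=0
t=3: arr=0 -> substrate=1 bound=2 product=2
t=4: arr=1 -> substrate=2 bound=2 product=2
t=5: arr=3 -> substrate=5 bound=2 product=2
t=6: arr=0 -> substrate=3 bound=2 product=4
t=7: arr=2 -> substrate=5 bound=2 product=4
t=8: arr=2 -> substrate=7 bound=2 product=4
t=9: arr=1 -> substrate=6 bound=2 product=6
t=10: arr=0 -> substrate=6 bound=2 product=6
t=11: arr=0 -> substrate=6 bound=2 product=6
t=12: arr=1 -> substrate=5 bound=2 product=8
t=13: arr=1 -> substrate=6 bound=2 product=8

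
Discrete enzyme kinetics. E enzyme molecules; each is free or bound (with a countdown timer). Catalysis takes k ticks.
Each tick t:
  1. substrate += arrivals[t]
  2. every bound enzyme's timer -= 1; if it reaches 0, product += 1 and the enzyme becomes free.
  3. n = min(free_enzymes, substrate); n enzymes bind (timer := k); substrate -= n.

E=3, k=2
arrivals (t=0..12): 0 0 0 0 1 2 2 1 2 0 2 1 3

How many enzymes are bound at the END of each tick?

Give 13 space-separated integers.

Answer: 0 0 0 0 1 3 3 3 3 2 3 3 3

Derivation:
t=0: arr=0 -> substrate=0 bound=0 product=0
t=1: arr=0 -> substrate=0 bound=0 product=0
t=2: arr=0 -> substrate=0 bound=0 product=0
t=3: arr=0 -> substrate=0 bound=0 product=0
t=4: arr=1 -> substrate=0 bound=1 product=0
t=5: arr=2 -> substrate=0 bound=3 product=0
t=6: arr=2 -> substrate=1 bound=3 product=1
t=7: arr=1 -> substrate=0 bound=3 product=3
t=8: arr=2 -> substrate=1 bound=3 product=4
t=9: arr=0 -> substrate=0 bound=2 product=6
t=10: arr=2 -> substrate=0 bound=3 product=7
t=11: arr=1 -> substrate=0 bound=3 product=8
t=12: arr=3 -> substrate=1 bound=3 product=10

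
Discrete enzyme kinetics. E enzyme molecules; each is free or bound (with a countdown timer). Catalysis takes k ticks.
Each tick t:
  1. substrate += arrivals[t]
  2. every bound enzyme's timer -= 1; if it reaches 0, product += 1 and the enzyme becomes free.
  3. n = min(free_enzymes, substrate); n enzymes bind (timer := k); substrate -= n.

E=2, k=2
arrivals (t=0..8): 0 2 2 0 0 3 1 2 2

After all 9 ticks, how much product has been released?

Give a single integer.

Answer: 6

Derivation:
t=0: arr=0 -> substrate=0 bound=0 product=0
t=1: arr=2 -> substrate=0 bound=2 product=0
t=2: arr=2 -> substrate=2 bound=2 product=0
t=3: arr=0 -> substrate=0 bound=2 product=2
t=4: arr=0 -> substrate=0 bound=2 product=2
t=5: arr=3 -> substrate=1 bound=2 product=4
t=6: arr=1 -> substrate=2 bound=2 product=4
t=7: arr=2 -> substrate=2 bound=2 product=6
t=8: arr=2 -> substrate=4 bound=2 product=6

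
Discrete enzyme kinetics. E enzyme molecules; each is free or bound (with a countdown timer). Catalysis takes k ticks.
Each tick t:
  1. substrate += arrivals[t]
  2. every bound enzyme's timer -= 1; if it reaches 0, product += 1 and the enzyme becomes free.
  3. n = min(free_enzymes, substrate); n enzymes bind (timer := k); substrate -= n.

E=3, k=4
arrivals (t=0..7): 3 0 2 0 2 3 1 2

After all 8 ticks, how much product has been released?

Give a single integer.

t=0: arr=3 -> substrate=0 bound=3 product=0
t=1: arr=0 -> substrate=0 bound=3 product=0
t=2: arr=2 -> substrate=2 bound=3 product=0
t=3: arr=0 -> substrate=2 bound=3 product=0
t=4: arr=2 -> substrate=1 bound=3 product=3
t=5: arr=3 -> substrate=4 bound=3 product=3
t=6: arr=1 -> substrate=5 bound=3 product=3
t=7: arr=2 -> substrate=7 bound=3 product=3

Answer: 3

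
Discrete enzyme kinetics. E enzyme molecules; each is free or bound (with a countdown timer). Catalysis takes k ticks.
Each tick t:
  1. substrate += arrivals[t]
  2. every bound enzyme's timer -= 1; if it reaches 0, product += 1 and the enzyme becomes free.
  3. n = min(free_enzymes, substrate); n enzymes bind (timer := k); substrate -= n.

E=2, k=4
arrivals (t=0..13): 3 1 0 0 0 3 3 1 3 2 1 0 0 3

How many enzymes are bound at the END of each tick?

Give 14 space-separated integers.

t=0: arr=3 -> substrate=1 bound=2 product=0
t=1: arr=1 -> substrate=2 bound=2 product=0
t=2: arr=0 -> substrate=2 bound=2 product=0
t=3: arr=0 -> substrate=2 bound=2 product=0
t=4: arr=0 -> substrate=0 bound=2 product=2
t=5: arr=3 -> substrate=3 bound=2 product=2
t=6: arr=3 -> substrate=6 bound=2 product=2
t=7: arr=1 -> substrate=7 bound=2 product=2
t=8: arr=3 -> substrate=8 bound=2 product=4
t=9: arr=2 -> substrate=10 bound=2 product=4
t=10: arr=1 -> substrate=11 bound=2 product=4
t=11: arr=0 -> substrate=11 bound=2 product=4
t=12: arr=0 -> substrate=9 bound=2 product=6
t=13: arr=3 -> substrate=12 bound=2 product=6

Answer: 2 2 2 2 2 2 2 2 2 2 2 2 2 2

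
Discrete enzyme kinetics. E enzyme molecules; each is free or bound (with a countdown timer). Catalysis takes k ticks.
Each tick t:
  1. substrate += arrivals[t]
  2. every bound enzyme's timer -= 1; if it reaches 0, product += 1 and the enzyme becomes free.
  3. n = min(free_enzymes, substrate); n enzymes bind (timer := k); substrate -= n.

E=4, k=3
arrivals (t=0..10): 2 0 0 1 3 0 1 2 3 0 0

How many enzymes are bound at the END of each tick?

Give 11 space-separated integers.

t=0: arr=2 -> substrate=0 bound=2 product=0
t=1: arr=0 -> substrate=0 bound=2 product=0
t=2: arr=0 -> substrate=0 bound=2 product=0
t=3: arr=1 -> substrate=0 bound=1 product=2
t=4: arr=3 -> substrate=0 bound=4 product=2
t=5: arr=0 -> substrate=0 bound=4 product=2
t=6: arr=1 -> substrate=0 bound=4 product=3
t=7: arr=2 -> substrate=0 bound=3 product=6
t=8: arr=3 -> substrate=2 bound=4 product=6
t=9: arr=0 -> substrate=1 bound=4 product=7
t=10: arr=0 -> substrate=0 bound=3 product=9

Answer: 2 2 2 1 4 4 4 3 4 4 3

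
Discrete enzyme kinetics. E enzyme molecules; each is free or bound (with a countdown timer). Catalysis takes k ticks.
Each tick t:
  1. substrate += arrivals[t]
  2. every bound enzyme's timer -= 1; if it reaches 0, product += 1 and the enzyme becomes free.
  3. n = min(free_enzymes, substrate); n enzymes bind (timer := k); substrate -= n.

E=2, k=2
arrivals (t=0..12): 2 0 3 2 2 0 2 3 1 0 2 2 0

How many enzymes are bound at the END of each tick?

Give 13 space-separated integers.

t=0: arr=2 -> substrate=0 bound=2 product=0
t=1: arr=0 -> substrate=0 bound=2 product=0
t=2: arr=3 -> substrate=1 bound=2 product=2
t=3: arr=2 -> substrate=3 bound=2 product=2
t=4: arr=2 -> substrate=3 bound=2 product=4
t=5: arr=0 -> substrate=3 bound=2 product=4
t=6: arr=2 -> substrate=3 bound=2 product=6
t=7: arr=3 -> substrate=6 bound=2 product=6
t=8: arr=1 -> substrate=5 bound=2 product=8
t=9: arr=0 -> substrate=5 bound=2 product=8
t=10: arr=2 -> substrate=5 bound=2 product=10
t=11: arr=2 -> substrate=7 bound=2 product=10
t=12: arr=0 -> substrate=5 bound=2 product=12

Answer: 2 2 2 2 2 2 2 2 2 2 2 2 2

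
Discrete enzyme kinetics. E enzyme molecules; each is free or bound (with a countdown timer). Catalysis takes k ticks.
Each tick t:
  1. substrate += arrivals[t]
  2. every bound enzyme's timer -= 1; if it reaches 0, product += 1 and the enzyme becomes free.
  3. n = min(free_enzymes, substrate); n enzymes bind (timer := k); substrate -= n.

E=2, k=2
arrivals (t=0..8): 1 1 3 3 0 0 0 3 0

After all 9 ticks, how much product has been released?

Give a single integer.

Answer: 7

Derivation:
t=0: arr=1 -> substrate=0 bound=1 product=0
t=1: arr=1 -> substrate=0 bound=2 product=0
t=2: arr=3 -> substrate=2 bound=2 product=1
t=3: arr=3 -> substrate=4 bound=2 product=2
t=4: arr=0 -> substrate=3 bound=2 product=3
t=5: arr=0 -> substrate=2 bound=2 product=4
t=6: arr=0 -> substrate=1 bound=2 product=5
t=7: arr=3 -> substrate=3 bound=2 product=6
t=8: arr=0 -> substrate=2 bound=2 product=7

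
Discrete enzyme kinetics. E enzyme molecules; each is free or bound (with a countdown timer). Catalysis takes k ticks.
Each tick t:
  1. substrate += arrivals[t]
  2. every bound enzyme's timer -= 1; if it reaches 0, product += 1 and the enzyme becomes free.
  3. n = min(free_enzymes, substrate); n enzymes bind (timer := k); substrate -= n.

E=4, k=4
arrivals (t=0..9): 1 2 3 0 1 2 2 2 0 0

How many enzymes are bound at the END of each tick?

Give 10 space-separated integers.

Answer: 1 3 4 4 4 4 4 4 4 4

Derivation:
t=0: arr=1 -> substrate=0 bound=1 product=0
t=1: arr=2 -> substrate=0 bound=3 product=0
t=2: arr=3 -> substrate=2 bound=4 product=0
t=3: arr=0 -> substrate=2 bound=4 product=0
t=4: arr=1 -> substrate=2 bound=4 product=1
t=5: arr=2 -> substrate=2 bound=4 product=3
t=6: arr=2 -> substrate=3 bound=4 product=4
t=7: arr=2 -> substrate=5 bound=4 product=4
t=8: arr=0 -> substrate=4 bound=4 product=5
t=9: arr=0 -> substrate=2 bound=4 product=7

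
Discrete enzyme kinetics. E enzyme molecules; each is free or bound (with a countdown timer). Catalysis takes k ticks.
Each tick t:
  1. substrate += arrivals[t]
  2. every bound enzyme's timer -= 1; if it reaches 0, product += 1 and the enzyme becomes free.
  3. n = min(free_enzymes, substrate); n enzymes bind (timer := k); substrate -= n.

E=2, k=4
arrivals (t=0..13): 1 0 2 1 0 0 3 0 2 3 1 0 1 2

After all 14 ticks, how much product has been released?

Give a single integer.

t=0: arr=1 -> substrate=0 bound=1 product=0
t=1: arr=0 -> substrate=0 bound=1 product=0
t=2: arr=2 -> substrate=1 bound=2 product=0
t=3: arr=1 -> substrate=2 bound=2 product=0
t=4: arr=0 -> substrate=1 bound=2 product=1
t=5: arr=0 -> substrate=1 bound=2 product=1
t=6: arr=3 -> substrate=3 bound=2 product=2
t=7: arr=0 -> substrate=3 bound=2 product=2
t=8: arr=2 -> substrate=4 bound=2 product=3
t=9: arr=3 -> substrate=7 bound=2 product=3
t=10: arr=1 -> substrate=7 bound=2 product=4
t=11: arr=0 -> substrate=7 bound=2 product=4
t=12: arr=1 -> substrate=7 bound=2 product=5
t=13: arr=2 -> substrate=9 bound=2 product=5

Answer: 5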